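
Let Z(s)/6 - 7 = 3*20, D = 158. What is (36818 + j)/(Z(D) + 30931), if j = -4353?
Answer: 32465/31333 ≈ 1.0361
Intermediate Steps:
Z(s) = 402 (Z(s) = 42 + 6*(3*20) = 42 + 6*60 = 42 + 360 = 402)
(36818 + j)/(Z(D) + 30931) = (36818 - 4353)/(402 + 30931) = 32465/31333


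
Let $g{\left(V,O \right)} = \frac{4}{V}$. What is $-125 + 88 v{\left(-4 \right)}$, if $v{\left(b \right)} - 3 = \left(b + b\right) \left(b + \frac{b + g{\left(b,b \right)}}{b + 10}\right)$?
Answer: $\frac{10625}{3} \approx 3541.7$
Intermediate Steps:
$v{\left(b \right)} = 3 + 2 b \left(b + \frac{b + \frac{4}{b}}{10 + b}\right)$ ($v{\left(b \right)} = 3 + \left(b + b\right) \left(b + \frac{b + \frac{4}{b}}{b + 10}\right) = 3 + 2 b \left(b + \frac{b + \frac{4}{b}}{10 + b}\right)$)
$-125 + 88 v{\left(-4 \right)} = -125 + 88 \frac{38 + 2 \left(-4\right)^{3} + 3 \left(-4\right) + 22 \left(-4\right)^{2}}{10 - 4} = -125 + 88 \frac{38 + 2 \left(-64\right) - 12 + 22 \cdot 16}{6} = -125 + 88 \frac{38 - 128 - 12 + 352}{6} = -125 + 88 \cdot \frac{1}{6} \cdot 250 = -125 + 88 \cdot \frac{125}{3} = -125 + \frac{11000}{3} = \frac{10625}{3}$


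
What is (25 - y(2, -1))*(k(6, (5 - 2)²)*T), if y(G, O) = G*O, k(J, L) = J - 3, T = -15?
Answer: -1215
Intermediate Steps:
k(J, L) = -3 + J
(25 - y(2, -1))*(k(6, (5 - 2)²)*T) = (25 - 2*(-1))*((-3 + 6)*(-15)) = (25 - 1*(-2))*(3*(-15)) = (25 + 2)*(-45) = 27*(-45) = -1215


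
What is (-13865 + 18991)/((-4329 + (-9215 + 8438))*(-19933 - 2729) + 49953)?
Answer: 5126/115762125 ≈ 4.4280e-5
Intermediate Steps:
(-13865 + 18991)/((-4329 + (-9215 + 8438))*(-19933 - 2729) + 49953) = 5126/((-4329 - 777)*(-22662) + 49953) = 5126/(-5106*(-22662) + 49953) = 5126/(115712172 + 49953) = 5126/115762125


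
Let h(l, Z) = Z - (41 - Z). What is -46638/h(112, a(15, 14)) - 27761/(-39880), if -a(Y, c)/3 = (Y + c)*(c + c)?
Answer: 1996313233/195930440 ≈ 10.189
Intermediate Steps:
a(Y, c) = -6*c*(Y + c) (a(Y, c) = -3*(Y + c)*(c + c) = -3*(Y + c)*2*c = -6*c*(Y + c))
h(l, Z) = -41 + 2*Z (h(l, Z) = Z + (-41 + Z) = -41 + 2*Z)
-46638/h(112, a(15, 14)) - 27761/(-39880) = -46638/(-41 + 2*(-6*14*(15 + 14))) - 27761/(-39880) = -46638/(-41 + 2*(-6*14*29)) - 27761*(-1/39880) = -46638/(-41 + 2*(-2436)) + 27761/39880 = -46638/(-41 - 4872) + 27761/39880 = -46638/(-4913) + 27761/39880 = -46638*(-1/4913) + 27761/39880 = 46638/4913 + 27761/39880 = 1996313233/195930440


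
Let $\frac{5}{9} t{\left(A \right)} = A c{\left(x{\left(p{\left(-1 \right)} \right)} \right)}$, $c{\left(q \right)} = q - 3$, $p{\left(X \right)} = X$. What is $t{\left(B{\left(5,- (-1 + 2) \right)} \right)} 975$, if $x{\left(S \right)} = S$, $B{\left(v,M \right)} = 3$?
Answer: $-21060$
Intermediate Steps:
$c{\left(q \right)} = -3 + q$
$t{\left(A \right)} = - \frac{36 A}{5}$ ($t{\left(A \right)} = \frac{9 A \left(-3 - 1\right)}{5} = \frac{9 A \left(-4\right)}{5} = \frac{9 \left(- 4 A\right)}{5} = - \frac{36 A}{5}$)
$t{\left(B{\left(5,- (-1 + 2) \right)} \right)} 975 = \left(- \frac{36}{5}\right) 3 \cdot 975 = \left(- \frac{108}{5}\right) 975 = -21060$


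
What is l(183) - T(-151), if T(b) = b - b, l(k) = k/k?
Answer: 1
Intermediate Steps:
l(k) = 1
T(b) = 0
l(183) - T(-151) = 1 - 1*0 = 1 + 0 = 1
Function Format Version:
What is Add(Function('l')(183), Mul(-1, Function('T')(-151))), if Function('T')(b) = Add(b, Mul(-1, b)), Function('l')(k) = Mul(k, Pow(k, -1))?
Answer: 1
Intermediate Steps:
Function('l')(k) = 1
Function('T')(b) = 0
Add(Function('l')(183), Mul(-1, Function('T')(-151))) = Add(1, Mul(-1, 0)) = Add(1, 0) = 1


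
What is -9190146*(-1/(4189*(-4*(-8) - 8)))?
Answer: 1531691/16756 ≈ 91.411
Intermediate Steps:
-9190146*(-1/(4189*(-4*(-8) - 8))) = -9190146*(-1/(4189*(32 - 8))) = -9190146/((-4189*24)) = -9190146/(-100536) = -9190146*(-1/100536) = 1531691/16756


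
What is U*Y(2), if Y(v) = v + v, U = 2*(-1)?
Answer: -8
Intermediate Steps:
U = -2
Y(v) = 2*v
U*Y(2) = -4*2 = -2*4 = -8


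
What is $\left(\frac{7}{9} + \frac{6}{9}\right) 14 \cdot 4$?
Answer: $\frac{728}{9} \approx 80.889$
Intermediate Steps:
$\left(\frac{7}{9} + \frac{6}{9}\right) 14 \cdot 4 = \left(7 \cdot \frac{1}{9} + 6 \cdot \frac{1}{9}\right) 14 \cdot 4 = \left(\frac{7}{9} + \frac{2}{3}\right) 14 \cdot 4 = \frac{13}{9} \cdot 14 \cdot 4 = \frac{182}{9} \cdot 4 = \frac{728}{9}$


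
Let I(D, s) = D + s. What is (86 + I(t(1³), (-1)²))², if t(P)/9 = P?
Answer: 9216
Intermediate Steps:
t(P) = 9*P
(86 + I(t(1³), (-1)²))² = (86 + (9*1³ + (-1)²))² = (86 + (9*1 + 1))² = (86 + (9 + 1))² = (86 + 10)² = 96² = 9216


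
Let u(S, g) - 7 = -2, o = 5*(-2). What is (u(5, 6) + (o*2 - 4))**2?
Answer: 361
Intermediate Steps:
o = -10
u(S, g) = 5 (u(S, g) = 7 - 2 = 5)
(u(5, 6) + (o*2 - 4))**2 = (5 + (-10*2 - 4))**2 = (5 + (-20 - 4))**2 = (5 - 24)**2 = (-19)**2 = 361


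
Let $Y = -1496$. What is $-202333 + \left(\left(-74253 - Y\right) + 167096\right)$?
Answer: $-107994$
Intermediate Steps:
$-202333 + \left(\left(-74253 - Y\right) + 167096\right) = -202333 + \left(\left(-74253 - -1496\right) + 167096\right) = -202333 + \left(\left(-74253 + 1496\right) + 167096\right) = -202333 + \left(-72757 + 167096\right) = -202333 + 94339 = -107994$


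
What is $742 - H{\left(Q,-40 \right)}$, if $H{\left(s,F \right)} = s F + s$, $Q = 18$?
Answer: $1444$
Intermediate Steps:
$H{\left(s,F \right)} = s + F s$ ($H{\left(s,F \right)} = F s + s = s + F s$)
$742 - H{\left(Q,-40 \right)} = 742 - 18 \left(1 - 40\right) = 742 - 18 \left(-39\right) = 742 - -702 = 742 + 702 = 1444$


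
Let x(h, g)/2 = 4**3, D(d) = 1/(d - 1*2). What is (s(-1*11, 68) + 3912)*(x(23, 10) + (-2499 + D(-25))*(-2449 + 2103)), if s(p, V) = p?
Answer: 91086243460/27 ≈ 3.3736e+9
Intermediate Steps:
D(d) = 1/(-2 + d) (D(d) = 1/(d - 2) = 1/(-2 + d))
x(h, g) = 128 (x(h, g) = 2*4**3 = 2*64 = 128)
(s(-1*11, 68) + 3912)*(x(23, 10) + (-2499 + D(-25))*(-2449 + 2103)) = (-1*11 + 3912)*(128 + (-2499 + 1/(-2 - 25))*(-2449 + 2103)) = (-11 + 3912)*(128 + (-2499 + 1/(-27))*(-346)) = 3901*(128 + (-2499 - 1/27)*(-346)) = 3901*(128 - 67474/27*(-346)) = 3901*(128 + 23346004/27) = 3901*(23349460/27) = 91086243460/27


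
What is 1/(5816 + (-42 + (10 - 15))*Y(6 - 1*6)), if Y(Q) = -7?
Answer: 1/6145 ≈ 0.00016273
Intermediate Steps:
1/(5816 + (-42 + (10 - 15))*Y(6 - 1*6)) = 1/(5816 + (-42 + (10 - 15))*(-7)) = 1/(5816 + (-42 - 5)*(-7)) = 1/(5816 - 47*(-7)) = 1/(5816 + 329) = 1/6145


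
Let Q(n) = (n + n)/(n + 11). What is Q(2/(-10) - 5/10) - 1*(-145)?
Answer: 14921/103 ≈ 144.86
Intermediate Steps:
Q(n) = 2*n/(11 + n) (Q(n) = (2*n)/(11 + n) = 2*n/(11 + n))
Q(2/(-10) - 5/10) - 1*(-145) = 2*(2/(-10) - 5/10)/(11 + (2/(-10) - 5/10)) - 1*(-145) = 2*(2*(-1/10) - 5*1/10)/(11 + (2*(-1/10) - 5*1/10)) + 145 = 2*(-1/5 - 1/2)/(11 + (-1/5 - 1/2)) + 145 = 2*(-7/10)/(11 - 7/10) + 145 = 2*(-7/10)/(103/10) + 145 = 2*(-7/10)*(10/103) + 145 = -14/103 + 145 = 14921/103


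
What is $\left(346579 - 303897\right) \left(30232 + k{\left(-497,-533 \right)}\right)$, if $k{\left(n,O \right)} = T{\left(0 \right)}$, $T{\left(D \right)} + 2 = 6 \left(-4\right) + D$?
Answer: $1289252492$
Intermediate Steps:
$T{\left(D \right)} = -26 + D$ ($T{\left(D \right)} = -2 + \left(6 \left(-4\right) + D\right) = -2 + \left(-24 + D\right) = -26 + D$)
$k{\left(n,O \right)} = -26$ ($k{\left(n,O \right)} = -26 + 0 = -26$)
$\left(346579 - 303897\right) \left(30232 + k{\left(-497,-533 \right)}\right) = \left(346579 - 303897\right) \left(30232 - 26\right) = 42682 \cdot 30206 = 1289252492$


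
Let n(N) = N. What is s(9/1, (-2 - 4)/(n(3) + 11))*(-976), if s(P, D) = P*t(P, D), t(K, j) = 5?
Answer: -43920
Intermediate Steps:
s(P, D) = 5*P (s(P, D) = P*5 = 5*P)
s(9/1, (-2 - 4)/(n(3) + 11))*(-976) = (5*(9/1))*(-976) = (5*(9*1))*(-976) = (5*9)*(-976) = 45*(-976) = -43920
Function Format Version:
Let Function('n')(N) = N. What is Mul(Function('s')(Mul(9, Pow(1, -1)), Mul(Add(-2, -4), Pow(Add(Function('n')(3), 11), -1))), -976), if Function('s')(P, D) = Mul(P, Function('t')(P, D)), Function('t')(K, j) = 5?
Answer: -43920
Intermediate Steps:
Function('s')(P, D) = Mul(5, P) (Function('s')(P, D) = Mul(P, 5) = Mul(5, P))
Mul(Function('s')(Mul(9, Pow(1, -1)), Mul(Add(-2, -4), Pow(Add(Function('n')(3), 11), -1))), -976) = Mul(Mul(5, Mul(9, Pow(1, -1))), -976) = Mul(Mul(5, Mul(9, 1)), -976) = Mul(Mul(5, 9), -976) = Mul(45, -976) = -43920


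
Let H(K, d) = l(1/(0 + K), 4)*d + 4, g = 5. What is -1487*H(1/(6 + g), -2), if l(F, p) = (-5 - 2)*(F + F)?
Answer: -463944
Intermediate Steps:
l(F, p) = -14*F
H(K, d) = 4 - 14*d/K (H(K, d) = (-14/(0 + K))*d + 4 = (-14/K)*d + 4 = -14*d/K + 4 = 4 - 14*d/K)
-1487*H(1/(6 + g), -2) = -1487*(4 - 14*(-2)/1/(6 + 5)) = -1487*(4 - 14*(-2)/1/11) = -1487*(4 - 14*(-2)*11) = -1487*(4 + 308) = -1487*312 = -463944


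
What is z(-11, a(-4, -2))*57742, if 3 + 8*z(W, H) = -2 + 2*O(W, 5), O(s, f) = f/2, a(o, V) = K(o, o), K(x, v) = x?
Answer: 0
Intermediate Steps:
a(o, V) = o
O(s, f) = f/2 (O(s, f) = f*(½) = f/2)
z(W, H) = 0 (z(W, H) = -3/8 + (-2 + 2*((½)*5))/8 = -3/8 + (-2 + 2*(5/2))/8 = -3/8 + (-2 + 5)/8 = -3/8 + (⅛)*3 = -3/8 + 3/8 = 0)
z(-11, a(-4, -2))*57742 = 0*57742 = 0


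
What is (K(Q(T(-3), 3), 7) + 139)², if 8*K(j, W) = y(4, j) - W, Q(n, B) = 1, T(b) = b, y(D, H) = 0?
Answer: 1221025/64 ≈ 19079.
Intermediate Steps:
K(j, W) = -W/8 (K(j, W) = (0 - W)/8 = (-W)/8 = -W/8)
(K(Q(T(-3), 3), 7) + 139)² = (-⅛*7 + 139)² = (-7/8 + 139)² = (1105/8)² = 1221025/64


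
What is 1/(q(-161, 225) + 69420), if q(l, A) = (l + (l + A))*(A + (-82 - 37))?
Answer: 1/59138 ≈ 1.6910e-5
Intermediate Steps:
q(l, A) = (-119 + A)*(A + 2*l) (q(l, A) = (l + (A + l))*(A - 119) = (A + 2*l)*(-119 + A) = (-119 + A)*(A + 2*l))
1/(q(-161, 225) + 69420) = 1/((225² - 238*(-161) - 119*225 + 2*225*(-161)) + 69420) = 1/((50625 + 38318 - 26775 - 72450) + 69420) = 1/(-10282 + 69420) = 1/59138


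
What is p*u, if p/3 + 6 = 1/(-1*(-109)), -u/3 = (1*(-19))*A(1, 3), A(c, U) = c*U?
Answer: -334989/109 ≈ -3073.3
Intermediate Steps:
A(c, U) = U*c
u = 171 (u = -3*1*(-19)*3*1 = -(-57)*3 = -3*(-57) = 171)
p = -1959/109 (p = -18 + 3/((-1*(-109))) = -18 + 3/109 = -1959/109 ≈ -17.972)
p*u = -1959/109*171 = -334989/109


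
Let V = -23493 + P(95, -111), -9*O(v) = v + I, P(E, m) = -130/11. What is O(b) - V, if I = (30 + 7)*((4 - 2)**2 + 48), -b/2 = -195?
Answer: 2301523/99 ≈ 23248.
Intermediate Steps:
b = 390 (b = -2*(-195) = 390)
P(E, m) = -130/11 (P(E, m) = -130*1/11 = -130/11)
I = 1924 (I = 37*(2**2 + 48) = 37*(4 + 48) = 37*52 = 1924)
O(v) = -1924/9 - v/9 (O(v) = -(v + 1924)/9 = -(1924 + v)/9 = -1924/9 - v/9)
V = -258553/11 (V = -23493 - 130/11 = -258553/11 ≈ -23505.)
O(b) - V = (-1924/9 - 1/9*390) - 1*(-258553/11) = (-1924/9 - 130/3) + 258553/11 = -2314/9 + 258553/11 = 2301523/99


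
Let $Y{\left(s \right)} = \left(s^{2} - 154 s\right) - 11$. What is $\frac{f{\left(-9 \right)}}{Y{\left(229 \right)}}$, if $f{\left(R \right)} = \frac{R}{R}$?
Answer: $\frac{1}{17164} \approx 5.8261 \cdot 10^{-5}$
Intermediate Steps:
$f{\left(R \right)} = 1$
$Y{\left(s \right)} = -11 + s^{2} - 154 s$
$\frac{f{\left(-9 \right)}}{Y{\left(229 \right)}} = 1 \frac{1}{-11 + 229^{2} - 35266} = 1 \frac{1}{-11 + 52441 - 35266} = 1 \cdot \frac{1}{17164} = \frac{1}{17164}$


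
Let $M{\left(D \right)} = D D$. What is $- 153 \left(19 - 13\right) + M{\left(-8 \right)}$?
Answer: $-854$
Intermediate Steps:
$M{\left(D \right)} = D^{2}$
$- 153 \left(19 - 13\right) + M{\left(-8 \right)} = - 153 \left(19 - 13\right) + \left(-8\right)^{2} = \left(-153\right) 6 + 64 = -918 + 64 = -854$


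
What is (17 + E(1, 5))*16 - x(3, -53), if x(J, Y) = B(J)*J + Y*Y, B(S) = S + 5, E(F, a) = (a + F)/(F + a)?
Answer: -2545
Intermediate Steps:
E(F, a) = 1 (E(F, a) = (F + a)/(F + a) = 1)
B(S) = 5 + S
x(J, Y) = Y² + J*(5 + J) (x(J, Y) = (5 + J)*J + Y*Y = J*(5 + J) + Y² = Y² + J*(5 + J))
(17 + E(1, 5))*16 - x(3, -53) = (17 + 1)*16 - ((-53)² + 3*(5 + 3)) = 18*16 - (2809 + 3*8) = 288 - (2809 + 24) = 288 - 1*2833 = 288 - 2833 = -2545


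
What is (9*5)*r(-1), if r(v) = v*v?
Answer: 45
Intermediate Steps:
r(v) = v²
(9*5)*r(-1) = (9*5)*(-1)² = 45*1 = 45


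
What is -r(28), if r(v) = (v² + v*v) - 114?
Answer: -1454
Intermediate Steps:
r(v) = -114 + 2*v² (r(v) = (v² + v²) - 114 = 2*v² - 114 = -114 + 2*v²)
-r(28) = -(-114 + 2*28²) = -(-114 + 2*784) = -(-114 + 1568) = -1*1454 = -1454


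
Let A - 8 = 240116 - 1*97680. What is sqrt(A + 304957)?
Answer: sqrt(447401) ≈ 668.88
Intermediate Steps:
A = 142444 (A = 8 + (240116 - 1*97680) = 8 + (240116 - 97680) = 8 + 142436 = 142444)
sqrt(A + 304957) = sqrt(142444 + 304957) = sqrt(447401)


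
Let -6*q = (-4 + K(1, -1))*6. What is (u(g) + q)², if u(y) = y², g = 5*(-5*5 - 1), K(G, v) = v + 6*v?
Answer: 285981921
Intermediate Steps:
K(G, v) = 7*v
g = -130 (g = 5*(-25 - 1) = 5*(-26) = -130)
q = 11 (q = -(-4 + 7*(-1))*6/6 = -(-4 - 7)*6/6 = -(-11)*6/6 = -⅙*(-66) = 11)
(u(g) + q)² = ((-130)² + 11)² = (16900 + 11)² = 16911² = 285981921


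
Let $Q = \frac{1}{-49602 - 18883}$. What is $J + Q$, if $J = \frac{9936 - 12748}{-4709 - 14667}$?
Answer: $\frac{48140111}{331741340} \approx 0.14511$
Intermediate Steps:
$J = \frac{703}{4844}$ ($J = - \frac{2812}{-19376} = \left(-2812\right) \left(- \frac{1}{19376}\right) = \frac{703}{4844} \approx 0.14513$)
$Q = - \frac{1}{68485}$ ($Q = \frac{1}{-68485} = - \frac{1}{68485} \approx -1.4602 \cdot 10^{-5}$)
$J + Q = \frac{703}{4844} - \frac{1}{68485} = \frac{48140111}{331741340}$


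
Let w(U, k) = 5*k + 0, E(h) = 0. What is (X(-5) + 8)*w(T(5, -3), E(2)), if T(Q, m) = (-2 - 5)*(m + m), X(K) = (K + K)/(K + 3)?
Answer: 0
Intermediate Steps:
X(K) = 2*K/(3 + K) (X(K) = (2*K)/(3 + K) = 2*K/(3 + K))
T(Q, m) = -14*m
w(U, k) = 5*k
(X(-5) + 8)*w(T(5, -3), E(2)) = (2*(-5)/(3 - 5) + 8)*(5*0) = (2*(-5)/(-2) + 8)*0 = (2*(-5)*(-½) + 8)*0 = (5 + 8)*0 = 13*0 = 0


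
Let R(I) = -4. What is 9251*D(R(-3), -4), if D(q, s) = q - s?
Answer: 0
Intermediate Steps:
9251*D(R(-3), -4) = 9251*(-4 - 1*(-4)) = 9251*(-4 + 4) = 9251*0 = 0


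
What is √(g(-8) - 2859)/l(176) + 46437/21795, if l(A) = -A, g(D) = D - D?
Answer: 15479/7265 - I*√2859/176 ≈ 2.1306 - 0.3038*I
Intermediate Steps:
g(D) = 0
√(g(-8) - 2859)/l(176) + 46437/21795 = √(0 - 2859)/((-1*176)) + 46437/21795 = √(-2859)/(-176) + 46437*(1/21795) = (I*√2859)*(-1/176) + 15479/7265 = -I*√2859/176 + 15479/7265 = 15479/7265 - I*√2859/176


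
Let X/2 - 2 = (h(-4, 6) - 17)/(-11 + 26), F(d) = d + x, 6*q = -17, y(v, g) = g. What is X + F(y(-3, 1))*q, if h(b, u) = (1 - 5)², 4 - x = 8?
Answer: 371/30 ≈ 12.367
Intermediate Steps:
x = -4 (x = 4 - 1*8 = 4 - 8 = -4)
h(b, u) = 16 (h(b, u) = (-4)² = 16)
q = -17/6 (q = (⅙)*(-17) = -17/6 ≈ -2.8333)
F(d) = -4 + d (F(d) = d - 4 = -4 + d)
X = 58/15 (X = 4 + 2*((16 - 17)/(-11 + 26)) = 4 + 2*(-1/15) = 4 - 2/15 = 58/15 ≈ 3.8667)
X + F(y(-3, 1))*q = 58/15 + (-4 + 1)*(-17/6) = 58/15 - 3*(-17/6) = 58/15 + 17/2 = 371/30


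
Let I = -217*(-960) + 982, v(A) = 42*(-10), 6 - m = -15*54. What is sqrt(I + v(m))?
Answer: sqrt(208882) ≈ 457.04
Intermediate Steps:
m = 816 (m = 6 - (-15)*54 = 6 - 1*(-810) = 6 + 810 = 816)
v(A) = -420
I = 209302 (I = 208320 + 982 = 209302)
sqrt(I + v(m)) = sqrt(209302 - 420) = sqrt(208882)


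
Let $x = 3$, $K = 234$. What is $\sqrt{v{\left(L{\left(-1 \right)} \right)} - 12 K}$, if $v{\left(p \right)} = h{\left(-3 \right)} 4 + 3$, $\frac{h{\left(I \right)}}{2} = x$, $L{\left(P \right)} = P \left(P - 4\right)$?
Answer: $3 i \sqrt{309} \approx 52.735 i$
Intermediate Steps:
$L{\left(P \right)} = P \left(-4 + P\right)$
$h{\left(I \right)} = 6$ ($h{\left(I \right)} = 2 \cdot 3 = 6$)
$v{\left(p \right)} = 27$ ($v{\left(p \right)} = 6 \cdot 4 + 3 = 24 + 3 = 27$)
$\sqrt{v{\left(L{\left(-1 \right)} \right)} - 12 K} = \sqrt{27 - 2808} = \sqrt{-2781} = 3 i \sqrt{309}$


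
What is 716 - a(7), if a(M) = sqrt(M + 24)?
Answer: 716 - sqrt(31) ≈ 710.43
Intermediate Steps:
a(M) = sqrt(24 + M)
716 - a(7) = 716 - sqrt(24 + 7) = 716 - sqrt(31)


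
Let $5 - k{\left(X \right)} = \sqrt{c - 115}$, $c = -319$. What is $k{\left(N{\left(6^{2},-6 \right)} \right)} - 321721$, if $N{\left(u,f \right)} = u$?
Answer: $-321716 - i \sqrt{434} \approx -3.2172 \cdot 10^{5} - 20.833 i$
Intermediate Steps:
$k{\left(X \right)} = 5 - i \sqrt{434}$ ($k{\left(X \right)} = 5 - \sqrt{-319 - 115} = 5 - \sqrt{-434} = 5 - i \sqrt{434}$)
$k{\left(N{\left(6^{2},-6 \right)} \right)} - 321721 = \left(5 - i \sqrt{434}\right) - 321721 = -321716 - i \sqrt{434}$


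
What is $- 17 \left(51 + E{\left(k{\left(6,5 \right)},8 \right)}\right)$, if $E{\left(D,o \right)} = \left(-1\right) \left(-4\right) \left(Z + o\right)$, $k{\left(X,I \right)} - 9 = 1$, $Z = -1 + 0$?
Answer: $-1343$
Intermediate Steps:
$Z = -1$
$k{\left(X,I \right)} = 10$ ($k{\left(X,I \right)} = 9 + 1 = 10$)
$E{\left(D,o \right)} = -4 + 4 o$ ($E{\left(D,o \right)} = \left(-1\right) \left(-4\right) \left(-1 + o\right) = 4 \left(-1 + o\right) = -4 + 4 o$)
$- 17 \left(51 + E{\left(k{\left(6,5 \right)},8 \right)}\right) = - 17 \left(51 + \left(-4 + 4 \cdot 8\right)\right) = - 17 \left(51 + \left(-4 + 32\right)\right) = - 17 \left(51 + 28\right) = \left(-17\right) 79 = -1343$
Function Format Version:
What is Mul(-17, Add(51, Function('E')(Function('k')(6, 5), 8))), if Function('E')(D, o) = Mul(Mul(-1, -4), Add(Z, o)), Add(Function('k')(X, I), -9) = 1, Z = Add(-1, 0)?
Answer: -1343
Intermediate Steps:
Z = -1
Function('k')(X, I) = 10 (Function('k')(X, I) = Add(9, 1) = 10)
Function('E')(D, o) = Add(-4, Mul(4, o)) (Function('E')(D, o) = Mul(Mul(-1, -4), Add(-1, o)) = Mul(4, Add(-1, o)) = Add(-4, Mul(4, o)))
Mul(-17, Add(51, Function('E')(Function('k')(6, 5), 8))) = Mul(-17, Add(51, Add(-4, Mul(4, 8)))) = Mul(-17, Add(51, Add(-4, 32))) = Mul(-17, Add(51, 28)) = Mul(-17, 79) = -1343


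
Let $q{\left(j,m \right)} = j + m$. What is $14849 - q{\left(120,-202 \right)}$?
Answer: $14931$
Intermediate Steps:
$14849 - q{\left(120,-202 \right)} = 14849 - \left(120 - 202\right) = 14849 - -82 = 14849 + 82 = 14931$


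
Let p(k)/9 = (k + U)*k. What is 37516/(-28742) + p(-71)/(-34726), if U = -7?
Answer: -683834845/249523673 ≈ -2.7406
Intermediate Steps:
p(k) = 9*k*(-7 + k) (p(k) = 9*((k - 7)*k) = 9*((-7 + k)*k) = 9*(k*(-7 + k)) = 9*k*(-7 + k))
37516/(-28742) + p(-71)/(-34726) = 37516/(-28742) + (9*(-71)*(-7 - 71))/(-34726) = 37516*(-1/28742) + (9*(-71)*(-78))*(-1/34726) = -18758/14371 + 49842*(-1/34726) = -18758/14371 - 24921/17363 = -683834845/249523673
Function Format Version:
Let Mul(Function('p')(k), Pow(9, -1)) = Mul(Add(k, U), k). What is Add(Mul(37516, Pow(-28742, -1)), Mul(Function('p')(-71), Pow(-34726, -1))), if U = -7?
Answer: Rational(-683834845, 249523673) ≈ -2.7406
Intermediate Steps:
Function('p')(k) = Mul(9, k, Add(-7, k)) (Function('p')(k) = Mul(9, Mul(Add(k, -7), k)) = Mul(9, Mul(Add(-7, k), k)) = Mul(9, Mul(k, Add(-7, k))) = Mul(9, k, Add(-7, k)))
Add(Mul(37516, Pow(-28742, -1)), Mul(Function('p')(-71), Pow(-34726, -1))) = Add(Mul(37516, Pow(-28742, -1)), Mul(Mul(9, -71, Add(-7, -71)), Pow(-34726, -1))) = Add(Mul(37516, Rational(-1, 28742)), Mul(Mul(9, -71, -78), Rational(-1, 34726))) = Add(Rational(-18758, 14371), Mul(49842, Rational(-1, 34726))) = Add(Rational(-18758, 14371), Rational(-24921, 17363)) = Rational(-683834845, 249523673)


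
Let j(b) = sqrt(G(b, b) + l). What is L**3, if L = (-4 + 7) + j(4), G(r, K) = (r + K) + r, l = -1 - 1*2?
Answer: 216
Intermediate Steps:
l = -3 (l = -1 - 2 = -3)
G(r, K) = K + 2*r (G(r, K) = (K + r) + r = K + 2*r)
j(b) = sqrt(-3 + 3*b) (j(b) = sqrt((b + 2*b) - 3) = sqrt(3*b - 3) = sqrt(-3 + 3*b))
L = 6 (L = (-4 + 7) + sqrt(-3 + 3*4) = 3 + sqrt(-3 + 12) = 3 + sqrt(9) = 3 + 3 = 6)
L**3 = 6**3 = 216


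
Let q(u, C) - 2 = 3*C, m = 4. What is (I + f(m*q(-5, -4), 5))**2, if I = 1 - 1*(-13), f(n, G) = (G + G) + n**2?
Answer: 2637376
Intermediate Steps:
q(u, C) = 2 + 3*C
f(n, G) = n**2 + 2*G (f(n, G) = 2*G + n**2 = n**2 + 2*G)
I = 14 (I = 1 + 13 = 14)
(I + f(m*q(-5, -4), 5))**2 = (14 + ((4*(2 + 3*(-4)))**2 + 2*5))**2 = (14 + ((4*(2 - 12))**2 + 10))**2 = (14 + ((4*(-10))**2 + 10))**2 = (14 + ((-40)**2 + 10))**2 = (14 + (1600 + 10))**2 = (14 + 1610)**2 = 1624**2 = 2637376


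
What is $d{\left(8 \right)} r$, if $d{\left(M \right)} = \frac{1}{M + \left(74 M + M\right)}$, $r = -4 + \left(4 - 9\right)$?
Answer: $- \frac{9}{608} \approx -0.014803$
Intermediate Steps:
$r = -9$ ($r = -4 + \left(4 - 9\right) = -4 - 5 = -9$)
$d{\left(M \right)} = \frac{1}{76 M}$ ($d{\left(M \right)} = \frac{1}{M + 75 M} = \frac{1}{76 M}$)
$d{\left(8 \right)} r = \frac{1}{76 \cdot 8} \left(-9\right) = \frac{1}{76} \cdot \frac{1}{8} \left(-9\right) = \frac{1}{608} \left(-9\right) = - \frac{9}{608}$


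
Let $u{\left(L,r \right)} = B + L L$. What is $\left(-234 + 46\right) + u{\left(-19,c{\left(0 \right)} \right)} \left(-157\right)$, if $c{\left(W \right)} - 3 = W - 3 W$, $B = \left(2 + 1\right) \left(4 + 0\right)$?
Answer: $-58749$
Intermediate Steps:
$B = 12$ ($B = 3 \cdot 4 = 12$)
$c{\left(W \right)} = 3 - 2 W$ ($c{\left(W \right)} = 3 + \left(W - 3 W\right) = 3 - 2 W$)
$u{\left(L,r \right)} = 12 + L^{2}$ ($u{\left(L,r \right)} = 12 + L L = 12 + L^{2}$)
$\left(-234 + 46\right) + u{\left(-19,c{\left(0 \right)} \right)} \left(-157\right) = \left(-234 + 46\right) + \left(12 + \left(-19\right)^{2}\right) \left(-157\right) = -188 + \left(12 + 361\right) \left(-157\right) = -188 + 373 \left(-157\right) = -188 - 58561 = -58749$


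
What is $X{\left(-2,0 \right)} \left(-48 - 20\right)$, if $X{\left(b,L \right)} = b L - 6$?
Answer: $408$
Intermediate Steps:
$X{\left(b,L \right)} = -6 + L b$ ($X{\left(b,L \right)} = L b - 6 = -6 + L b$)
$X{\left(-2,0 \right)} \left(-48 - 20\right) = \left(-6 + 0 \left(-2\right)\right) \left(-48 - 20\right) = \left(-6 + 0\right) \left(-68\right) = \left(-6\right) \left(-68\right) = 408$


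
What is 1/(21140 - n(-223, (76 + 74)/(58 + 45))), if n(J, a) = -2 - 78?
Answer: 1/21220 ≈ 4.7125e-5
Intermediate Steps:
n(J, a) = -80
1/(21140 - n(-223, (76 + 74)/(58 + 45))) = 1/(21140 - 1*(-80)) = 1/(21140 + 80) = 1/21220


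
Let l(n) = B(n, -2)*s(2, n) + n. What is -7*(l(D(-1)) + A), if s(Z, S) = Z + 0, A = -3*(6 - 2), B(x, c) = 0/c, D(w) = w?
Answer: 91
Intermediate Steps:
B(x, c) = 0
A = -12 (A = -3*4 = -12)
s(Z, S) = Z
l(n) = n (l(n) = 0*2 + n = 0 + n = n)
-7*(l(D(-1)) + A) = -7*(-1 - 12) = -7*(-13) = 91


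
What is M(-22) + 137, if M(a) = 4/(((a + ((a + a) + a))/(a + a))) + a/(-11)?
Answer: 141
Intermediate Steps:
M(a) = 2 - a/11 (M(a) = 4/(((a + (2*a + a))/((2*a)))) + a*(-1/11) = 4/(((a + 3*a)*(1/(2*a)))) - a/11 = 4/(((4*a)*(1/(2*a)))) - a/11 = 4/2 - a/11 = 4*(½) - a/11 = 2 - a/11)
M(-22) + 137 = (2 - 1/11*(-22)) + 137 = (2 + 2) + 137 = 4 + 137 = 141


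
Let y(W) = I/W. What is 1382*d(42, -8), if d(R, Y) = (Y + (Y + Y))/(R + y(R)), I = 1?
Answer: -1393056/1765 ≈ -789.27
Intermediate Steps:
y(W) = 1/W
d(R, Y) = 3*Y/(R + 1/R) (d(R, Y) = (Y + (Y + Y))/(R + 1/R) = (Y + 2*Y)/(R + 1/R) = (3*Y)/(R + 1/R) = 3*Y/(R + 1/R))
1382*d(42, -8) = 1382*(3*42*(-8)/(1 + 42²)) = 1382*(3*42*(-8)/(1 + 1764)) = 1382*(3*42*(-8)/1765) = 1382*(3*42*(-8)*(1/1765)) = 1382*(-1008/1765) = -1393056/1765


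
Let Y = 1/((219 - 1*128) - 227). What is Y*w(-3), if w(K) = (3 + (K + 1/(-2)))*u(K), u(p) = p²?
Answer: 9/272 ≈ 0.033088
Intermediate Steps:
w(K) = K²*(5/2 + K) (w(K) = (3 + (K + 1/(-2)))*K² = (3 + (K + 1*(-½)))*K² = (3 + (K - ½))*K² = (3 + (-½ + K))*K² = (5/2 + K)*K² = K²*(5/2 + K))
Y = -1/136 (Y = 1/((219 - 128) - 227) = 1/(91 - 227) = 1/(-136) = -1/136 ≈ -0.0073529)
Y*w(-3) = -(-3)²*(5/2 - 3)/136 = -9*(-1)/(136*2) = -1/136*(-9/2) = 9/272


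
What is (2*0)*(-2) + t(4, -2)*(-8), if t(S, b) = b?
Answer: 16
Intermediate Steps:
(2*0)*(-2) + t(4, -2)*(-8) = (2*0)*(-2) - 2*(-8) = 0*(-2) + 16 = 0 + 16 = 16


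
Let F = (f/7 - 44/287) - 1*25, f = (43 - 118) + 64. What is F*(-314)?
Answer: 2408380/287 ≈ 8391.6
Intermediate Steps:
f = -11 (f = -75 + 64 = -11)
F = -7670/287 (F = (-11/7 - 44/287) - 1*25 = (-11*⅐ - 44*1/287) - 25 = (-11/7 - 44/287) - 25 = -495/287 - 25 = -7670/287 ≈ -26.725)
F*(-314) = -7670/287*(-314) = 2408380/287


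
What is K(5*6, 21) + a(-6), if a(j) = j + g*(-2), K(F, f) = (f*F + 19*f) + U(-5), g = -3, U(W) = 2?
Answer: 1031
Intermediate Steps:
g = -3 (g = -1*3 = -3)
K(F, f) = 2 + 19*f + F*f (K(F, f) = (f*F + 19*f) + 2 = (F*f + 19*f) + 2 = (19*f + F*f) + 2 = 2 + 19*f + F*f)
a(j) = 6 + j (a(j) = j - 3*(-2) = j + 6 = 6 + j)
K(5*6, 21) + a(-6) = (2 + 19*21 + (5*6)*21) + (6 - 6) = (2 + 399 + 30*21) + 0 = (2 + 399 + 630) + 0 = 1031 + 0 = 1031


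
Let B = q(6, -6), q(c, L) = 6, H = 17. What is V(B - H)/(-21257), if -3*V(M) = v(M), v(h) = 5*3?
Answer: 5/21257 ≈ 0.00023522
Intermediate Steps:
B = 6
v(h) = 15
V(M) = -5 (V(M) = -⅓*15 = -5)
V(B - H)/(-21257) = -5/(-21257) = -5*(-1/21257) = 5/21257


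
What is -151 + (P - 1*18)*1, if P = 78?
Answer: -91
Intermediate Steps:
-151 + (P - 1*18)*1 = -151 + (78 - 1*18)*1 = -151 + (78 - 18)*1 = -151 + 60*1 = -151 + 60 = -91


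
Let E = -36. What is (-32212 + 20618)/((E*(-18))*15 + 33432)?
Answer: -187/696 ≈ -0.26868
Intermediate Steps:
(-32212 + 20618)/((E*(-18))*15 + 33432) = (-32212 + 20618)/(-36*(-18)*15 + 33432) = -11594/(648*15 + 33432) = -11594/(9720 + 33432) = -11594/43152 = -11594*1/43152 = -187/696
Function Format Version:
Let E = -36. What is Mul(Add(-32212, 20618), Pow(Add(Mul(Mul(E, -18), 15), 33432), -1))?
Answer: Rational(-187, 696) ≈ -0.26868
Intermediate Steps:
Mul(Add(-32212, 20618), Pow(Add(Mul(Mul(E, -18), 15), 33432), -1)) = Mul(Add(-32212, 20618), Pow(Add(Mul(Mul(-36, -18), 15), 33432), -1)) = Mul(-11594, Pow(Add(Mul(648, 15), 33432), -1)) = Mul(-11594, Pow(Add(9720, 33432), -1)) = Mul(-11594, Pow(43152, -1)) = Mul(-11594, Rational(1, 43152)) = Rational(-187, 696)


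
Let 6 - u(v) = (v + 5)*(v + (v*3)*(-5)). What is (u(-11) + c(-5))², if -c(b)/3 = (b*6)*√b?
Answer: 824400 + 167400*I*√5 ≈ 8.244e+5 + 3.7432e+5*I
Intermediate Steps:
c(b) = -18*b^(3/2) (c(b) = -3*b*6*√b = -3*6*b*√b = -18*b^(3/2))
u(v) = 6 + 14*v*(5 + v) (u(v) = 6 - (v + 5)*(v + (v*3)*(-5)) = 6 - (5 + v)*(v + (3*v)*(-5)) = 6 - (5 + v)*(v - 15*v) = 6 - (5 + v)*(-14*v) = 6 - (-14)*v*(5 + v) = 6 + 14*v*(5 + v))
(u(-11) + c(-5))² = ((6 + 14*(-11)² + 70*(-11)) - (-90)*I*√5)² = ((6 + 14*121 - 770) - (-90)*I*√5)² = ((6 + 1694 - 770) + 90*I*√5)² = (930 + 90*I*√5)²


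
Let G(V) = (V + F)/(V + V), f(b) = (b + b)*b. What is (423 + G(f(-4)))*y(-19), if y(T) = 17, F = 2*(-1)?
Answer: 230367/32 ≈ 7199.0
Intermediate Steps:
F = -2
f(b) = 2*b² (f(b) = (2*b)*b = 2*b²)
G(V) = (-2 + V)/(2*V) (G(V) = (V - 2)/(V + V) = (-2 + V)/((2*V)) = (-2 + V)*(1/(2*V)) = (-2 + V)/(2*V))
(423 + G(f(-4)))*y(-19) = (423 + (-2 + 2*(-4)²)/(2*((2*(-4)²))))*17 = (423 + (-2 + 2*16)/(2*((2*16))))*17 = (423 + (½)*(-2 + 32)/32)*17 = (423 + (½)*(1/32)*30)*17 = (423 + 15/32)*17 = (13551/32)*17 = 230367/32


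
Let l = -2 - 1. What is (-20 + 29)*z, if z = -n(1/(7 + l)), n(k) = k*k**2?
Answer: -9/64 ≈ -0.14063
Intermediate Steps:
l = -3
n(k) = k**3
z = -1/64 (z = -(1/(7 - 3))**3 = -(1/4)**3 = -1*1/64 = -1/64 ≈ -0.015625)
(-20 + 29)*z = (-20 + 29)*(-1/64) = 9*(-1/64) = -9/64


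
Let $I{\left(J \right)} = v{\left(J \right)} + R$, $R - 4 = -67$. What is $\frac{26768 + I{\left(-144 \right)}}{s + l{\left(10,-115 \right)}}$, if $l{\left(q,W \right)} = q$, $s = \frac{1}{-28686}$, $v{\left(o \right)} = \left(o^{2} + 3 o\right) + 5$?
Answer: $\frac{1348643604}{286859} \approx 4701.4$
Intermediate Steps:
$R = -63$ ($R = 4 - 67 = -63$)
$v{\left(o \right)} = 5 + o^{2} + 3 o$
$s = - \frac{1}{28686} \approx -3.486 \cdot 10^{-5}$
$I{\left(J \right)} = -58 + J^{2} + 3 J$ ($I{\left(J \right)} = \left(5 + J^{2} + 3 J\right) - 63 = -58 + J^{2} + 3 J$)
$\frac{26768 + I{\left(-144 \right)}}{s + l{\left(10,-115 \right)}} = \frac{26768 + \left(-58 + \left(-144\right)^{2} + 3 \left(-144\right)\right)}{- \frac{1}{28686} + 10} = \frac{26768 - -20246}{\frac{286859}{28686}} = \left(26768 + 20246\right) \frac{28686}{286859} = 47014 \cdot \frac{28686}{286859} = \frac{1348643604}{286859}$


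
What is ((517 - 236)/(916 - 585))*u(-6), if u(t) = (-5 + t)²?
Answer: 34001/331 ≈ 102.72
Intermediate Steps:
((517 - 236)/(916 - 585))*u(-6) = ((517 - 236)/(916 - 585))*(-5 - 6)² = (281/331)*(-11)² = (281*(1/331))*121 = (281/331)*121 = 34001/331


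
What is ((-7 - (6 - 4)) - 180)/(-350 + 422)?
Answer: -21/8 ≈ -2.6250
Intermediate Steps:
((-7 - (6 - 4)) - 180)/(-350 + 422) = ((-7 - 1*2) - 180)/72 = ((-7 - 2) - 180)*(1/72) = (-9 - 180)*(1/72) = -189*1/72 = -21/8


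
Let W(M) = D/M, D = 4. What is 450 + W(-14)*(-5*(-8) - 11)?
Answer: 3092/7 ≈ 441.71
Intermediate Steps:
W(M) = 4/M
450 + W(-14)*(-5*(-8) - 11) = 450 + (4/(-14))*(-5*(-8) - 11) = 450 + (4*(-1/14))*(40 - 11) = 450 - 2/7*29 = 450 - 58/7 = 3092/7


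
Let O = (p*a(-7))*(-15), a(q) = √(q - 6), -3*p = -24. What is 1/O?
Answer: I*√13/1560 ≈ 0.0023113*I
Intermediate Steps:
p = 8 (p = -⅓*(-24) = 8)
a(q) = √(-6 + q)
O = -120*I*√13 (O = (8*√(-6 - 7))*(-15) = (8*√(-13))*(-15) = (8*(I*√13))*(-15) = (8*I*√13)*(-15) = -120*I*√13 ≈ -432.67*I)
1/O = 1/(-120*I*√13) = I*√13/1560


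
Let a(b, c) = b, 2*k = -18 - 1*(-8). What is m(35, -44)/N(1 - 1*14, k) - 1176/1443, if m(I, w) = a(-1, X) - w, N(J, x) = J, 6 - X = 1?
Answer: -1983/481 ≈ -4.1227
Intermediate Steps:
X = 5 (X = 6 - 1*1 = 6 - 1 = 5)
k = -5 (k = (-18 - 1*(-8))/2 = (-18 + 8)/2 = (1/2)*(-10) = -5)
m(I, w) = -1 - w
m(35, -44)/N(1 - 1*14, k) - 1176/1443 = (-1 - 1*(-44))/(1 - 1*14) - 1176/1443 = (-1 + 44)/(1 - 14) - 1176*1/1443 = 43/(-13) - 392/481 = 43*(-1/13) - 392/481 = -43/13 - 392/481 = -1983/481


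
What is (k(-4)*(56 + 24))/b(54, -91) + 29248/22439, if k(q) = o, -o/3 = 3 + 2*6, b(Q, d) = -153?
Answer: 9472816/381463 ≈ 24.833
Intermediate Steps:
o = -45 (o = -3*(3 + 2*6) = -3*(3 + 12) = -3*15 = -45)
k(q) = -45
(k(-4)*(56 + 24))/b(54, -91) + 29248/22439 = -45*(56 + 24)/(-153) + 29248/22439 = -45*80*(-1/153) + 29248*(1/22439) = -3600*(-1/153) + 29248/22439 = 400/17 + 29248/22439 = 9472816/381463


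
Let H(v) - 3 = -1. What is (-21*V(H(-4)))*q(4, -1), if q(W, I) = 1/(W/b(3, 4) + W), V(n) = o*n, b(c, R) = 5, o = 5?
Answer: -175/4 ≈ -43.750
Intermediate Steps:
H(v) = 2 (H(v) = 3 - 1 = 2)
V(n) = 5*n
q(W, I) = 5/(6*W) (q(W, I) = 1/(W/5 + W) = 1/(6*W/5) = 5/(6*W))
(-21*V(H(-4)))*q(4, -1) = (-105*2)*((⅚)/4) = (-21*10)*((⅚)*(¼)) = -210*5/24 = -175/4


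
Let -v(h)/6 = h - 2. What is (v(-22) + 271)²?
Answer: 172225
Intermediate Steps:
v(h) = 12 - 6*h (v(h) = -6*(h - 2) = -6*(-2 + h) = 12 - 6*h)
(v(-22) + 271)² = ((12 - 6*(-22)) + 271)² = ((12 + 132) + 271)² = (144 + 271)² = 415² = 172225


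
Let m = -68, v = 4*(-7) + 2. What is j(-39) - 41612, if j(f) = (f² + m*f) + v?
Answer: -37465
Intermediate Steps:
v = -26 (v = -28 + 2 = -26)
j(f) = -26 + f² - 68*f (j(f) = (f² - 68*f) - 26 = -26 + f² - 68*f)
j(-39) - 41612 = (-26 + (-39)² - 68*(-39)) - 41612 = (-26 + 1521 + 2652) - 41612 = 4147 - 41612 = -37465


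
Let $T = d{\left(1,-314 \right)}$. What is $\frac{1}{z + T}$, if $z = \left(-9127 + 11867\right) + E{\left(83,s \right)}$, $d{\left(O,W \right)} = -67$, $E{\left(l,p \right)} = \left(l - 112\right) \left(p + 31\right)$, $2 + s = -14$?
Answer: $\frac{1}{2238} \approx 0.00044683$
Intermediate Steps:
$s = -16$ ($s = -2 - 14 = -16$)
$E{\left(l,p \right)} = \left(-112 + l\right) \left(31 + p\right)$
$T = -67$
$z = 2305$ ($z = \left(-9127 + 11867\right) + \left(-3472 - -1792 + 31 \cdot 83 + 83 \left(-16\right)\right) = 2740 + \left(-3472 + 1792 + 2573 - 1328\right) = 2740 - 435 = 2305$)
$\frac{1}{z + T} = \frac{1}{2305 - 67} = \frac{1}{2238}$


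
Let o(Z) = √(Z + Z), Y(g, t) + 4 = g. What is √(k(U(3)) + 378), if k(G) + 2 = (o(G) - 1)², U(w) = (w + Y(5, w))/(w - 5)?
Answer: √(373 - 4*I) ≈ 19.313 - 0.1036*I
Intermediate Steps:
Y(g, t) = -4 + g
o(Z) = √2*√Z (o(Z) = √(2*Z) = √2*√Z)
U(w) = (1 + w)/(-5 + w) (U(w) = (w + (-4 + 5))/(w - 5) = (w + 1)/(-5 + w) = (1 + w)/(-5 + w))
k(G) = -2 + (-1 + √2*√G)² (k(G) = -2 + (√2*√G - 1)² = -2 + (-1 + √2*√G)²)
√(k(U(3)) + 378) = √((-2 + (-1 + √2*√((1 + 3)/(-5 + 3)))²) + 378) = √((-2 + (-1 + √2*√(4/(-2)))²) + 378) = √((-2 + (-1 + √2*√(-½*4))²) + 378) = √((-2 + (-1 + √2*√(-2))²) + 378) = √((-2 + (-1 + √2*(I*√2))²) + 378) = √((-2 + (-1 + 2*I)²) + 378) = √(376 + (-1 + 2*I)²)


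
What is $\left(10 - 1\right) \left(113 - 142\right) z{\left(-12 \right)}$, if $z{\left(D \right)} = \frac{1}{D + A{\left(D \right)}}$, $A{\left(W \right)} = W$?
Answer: $\frac{87}{8} \approx 10.875$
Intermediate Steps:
$z{\left(D \right)} = \frac{1}{2 D}$ ($z{\left(D \right)} = \frac{1}{D + D} = \frac{1}{2 D}$)
$\left(10 - 1\right) \left(113 - 142\right) z{\left(-12 \right)} = \left(10 - 1\right) \left(113 - 142\right) \frac{1}{2 \left(-12\right)} = 9 \left(-29\right) \frac{1}{2} \left(- \frac{1}{12}\right) = \left(-261\right) \left(- \frac{1}{24}\right) = \frac{87}{8}$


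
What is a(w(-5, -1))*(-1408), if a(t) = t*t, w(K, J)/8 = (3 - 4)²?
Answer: -90112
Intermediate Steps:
w(K, J) = 8 (w(K, J) = 8*(3 - 4)² = 8*(-1)² = 8*1 = 8)
a(t) = t²
a(w(-5, -1))*(-1408) = 8²*(-1408) = 64*(-1408) = -90112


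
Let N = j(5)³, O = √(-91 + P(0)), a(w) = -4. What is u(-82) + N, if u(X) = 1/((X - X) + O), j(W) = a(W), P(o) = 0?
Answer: -64 - I*√91/91 ≈ -64.0 - 0.10483*I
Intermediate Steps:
O = I*√91 (O = √(-91 + 0) = √(-91) = I*√91 ≈ 9.5394*I)
j(W) = -4
N = -64 (N = (-4)³ = -64)
u(X) = -I*√91/91 (u(X) = 1/((X - X) + I*√91) = 1/(0 + I*√91) = 1/(I*√91) = -I*√91/91)
u(-82) + N = -I*√91/91 - 64 = -64 - I*√91/91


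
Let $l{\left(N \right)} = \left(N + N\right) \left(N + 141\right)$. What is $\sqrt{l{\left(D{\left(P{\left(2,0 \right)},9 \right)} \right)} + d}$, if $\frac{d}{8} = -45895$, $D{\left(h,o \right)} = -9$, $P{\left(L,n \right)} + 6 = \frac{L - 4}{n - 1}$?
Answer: $8 i \sqrt{5774} \approx 607.89 i$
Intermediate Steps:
$P{\left(L,n \right)} = -6 + \frac{-4 + L}{-1 + n}$ ($P{\left(L,n \right)} = -6 + \frac{L - 4}{n - 1} = -6 + \frac{-4 + L}{-1 + n}$)
$l{\left(N \right)} = 2 N \left(141 + N\right)$
$d = -367160$ ($d = 8 \left(-45895\right) = -367160$)
$\sqrt{l{\left(D{\left(P{\left(2,0 \right)},9 \right)} \right)} + d} = \sqrt{2 \left(-9\right) \left(141 - 9\right) - 367160} = \sqrt{2 \left(-9\right) 132 - 367160} = \sqrt{-2376 - 367160} = \sqrt{-369536} = 8 i \sqrt{5774}$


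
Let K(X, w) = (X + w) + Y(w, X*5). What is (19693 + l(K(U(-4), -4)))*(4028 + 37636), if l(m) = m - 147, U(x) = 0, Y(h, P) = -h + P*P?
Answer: 814364544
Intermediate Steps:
Y(h, P) = P² - h (Y(h, P) = -h + P² = P² - h)
K(X, w) = X + 25*X² (K(X, w) = (X + w) + ((X*5)² - w) = (X + w) + ((5*X)² - w) = (X + w) + (25*X² - w) = (X + w) + (-w + 25*X²) = X + 25*X²)
l(m) = -147 + m
(19693 + l(K(U(-4), -4)))*(4028 + 37636) = (19693 + (-147 + 0*(1 + 25*0)))*(4028 + 37636) = (19693 + (-147 + 0*(1 + 0)))*41664 = (19693 + (-147 + 0*1))*41664 = (19693 + (-147 + 0))*41664 = (19693 - 147)*41664 = 19546*41664 = 814364544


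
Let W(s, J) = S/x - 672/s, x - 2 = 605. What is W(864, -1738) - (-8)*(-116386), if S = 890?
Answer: -5086529983/5463 ≈ -9.3109e+5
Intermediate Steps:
x = 607 (x = 2 + 605 = 607)
W(s, J) = 890/607 - 672/s
W(864, -1738) - (-8)*(-116386) = (890/607 - 672/864) - (-8)*(-116386) = (890/607 - 672*1/864) - 1*931088 = (890/607 - 7/9) - 931088 = 3761/5463 - 931088 = -5086529983/5463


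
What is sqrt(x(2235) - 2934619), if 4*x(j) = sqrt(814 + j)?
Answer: sqrt(-11738476 + sqrt(3049))/2 ≈ 1713.1*I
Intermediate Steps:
x(j) = sqrt(814 + j)/4
sqrt(x(2235) - 2934619) = sqrt(sqrt(814 + 2235)/4 - 2934619) = sqrt(sqrt(3049)/4 - 2934619) = sqrt(-2934619 + sqrt(3049)/4)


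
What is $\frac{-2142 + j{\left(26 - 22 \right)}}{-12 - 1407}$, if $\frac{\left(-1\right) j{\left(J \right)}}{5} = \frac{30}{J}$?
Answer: $\frac{1453}{946} \approx 1.5359$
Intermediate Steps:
$j{\left(J \right)} = - \frac{150}{J}$ ($j{\left(J \right)} = - 5 \frac{30}{J} = - \frac{150}{J}$)
$\frac{-2142 + j{\left(26 - 22 \right)}}{-12 - 1407} = \frac{-2142 - \frac{150}{26 - 22}}{-12 - 1407} = \frac{-2142 - \frac{150}{4}}{-1419} = \left(-2142 - \frac{75}{2}\right) \left(- \frac{1}{1419}\right) = \left(- \frac{4359}{2}\right) \left(- \frac{1}{1419}\right) = \frac{1453}{946}$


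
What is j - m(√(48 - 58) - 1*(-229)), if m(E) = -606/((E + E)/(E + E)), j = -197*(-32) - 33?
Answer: 6877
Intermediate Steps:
j = 6271 (j = 6304 - 33 = 6271)
m(E) = -606 (m(E) = -606/((2*E)/((2*E))) = -606/((2*E)*(1/(2*E))) = -606/1 = -606*1 = -606)
j - m(√(48 - 58) - 1*(-229)) = 6271 - 1*(-606) = 6271 + 606 = 6877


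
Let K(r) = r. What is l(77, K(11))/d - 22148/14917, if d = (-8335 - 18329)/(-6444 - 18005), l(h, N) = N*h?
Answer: 4004093527/5165544 ≈ 775.15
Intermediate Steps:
d = 26664/24449 (d = -26664/(-24449) = -26664*(-1/24449) = 26664/24449 ≈ 1.0906)
l(77, K(11))/d - 22148/14917 = (11*77)/(26664/24449) - 22148/14917 = 847*(24449/26664) - 22148*1/14917 = 1882573/2424 - 3164/2131 = 4004093527/5165544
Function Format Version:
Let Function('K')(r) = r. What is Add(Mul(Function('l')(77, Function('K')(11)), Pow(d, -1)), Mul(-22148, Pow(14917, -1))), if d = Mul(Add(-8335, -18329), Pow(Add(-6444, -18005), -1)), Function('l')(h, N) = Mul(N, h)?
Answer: Rational(4004093527, 5165544) ≈ 775.15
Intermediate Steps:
d = Rational(26664, 24449) (d = Mul(-26664, Pow(-24449, -1)) = Mul(-26664, Rational(-1, 24449)) = Rational(26664, 24449) ≈ 1.0906)
Add(Mul(Function('l')(77, Function('K')(11)), Pow(d, -1)), Mul(-22148, Pow(14917, -1))) = Add(Mul(Mul(11, 77), Pow(Rational(26664, 24449), -1)), Mul(-22148, Pow(14917, -1))) = Add(Mul(847, Rational(24449, 26664)), Mul(-22148, Rational(1, 14917))) = Add(Rational(1882573, 2424), Rational(-3164, 2131)) = Rational(4004093527, 5165544)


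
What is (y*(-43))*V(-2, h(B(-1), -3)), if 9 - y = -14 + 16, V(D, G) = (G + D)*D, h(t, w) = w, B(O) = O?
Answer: -3010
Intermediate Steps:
V(D, G) = D*(D + G) (V(D, G) = (D + G)*D = D*(D + G))
y = 7 (y = 9 - (-14 + 16) = 9 - 1*2 = 9 - 2 = 7)
(y*(-43))*V(-2, h(B(-1), -3)) = (7*(-43))*(-2*(-2 - 3)) = -(-602)*(-5) = -301*10 = -3010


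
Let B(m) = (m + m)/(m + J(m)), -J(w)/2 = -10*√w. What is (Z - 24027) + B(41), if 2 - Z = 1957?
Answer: -9327620/359 + 40*√41/359 ≈ -25982.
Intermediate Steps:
Z = -1955 (Z = 2 - 1*1957 = 2 - 1957 = -1955)
J(w) = 20*√w (J(w) = -(-20)*√w = 20*√w)
B(m) = 2*m/(m + 20*√m) (B(m) = (m + m)/(m + 20*√m) = (2*m)/(m + 20*√m) = 2*m/(m + 20*√m))
(Z - 24027) + B(41) = (-1955 - 24027) + 2*41/(41 + 20*√41) = -25982 + 82/(41 + 20*√41)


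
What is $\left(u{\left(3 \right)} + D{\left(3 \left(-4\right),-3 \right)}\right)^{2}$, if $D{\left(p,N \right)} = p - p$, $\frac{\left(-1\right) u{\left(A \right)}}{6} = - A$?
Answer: $324$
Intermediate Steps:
$u{\left(A \right)} = 6 A$ ($u{\left(A \right)} = - 6 \left(- A\right) = 6 A$)
$D{\left(p,N \right)} = 0$
$\left(u{\left(3 \right)} + D{\left(3 \left(-4\right),-3 \right)}\right)^{2} = \left(6 \cdot 3 + 0\right)^{2} = \left(18 + 0\right)^{2} = 18^{2} = 324$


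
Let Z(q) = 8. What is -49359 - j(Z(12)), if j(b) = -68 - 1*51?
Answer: -49240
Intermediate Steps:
j(b) = -119 (j(b) = -68 - 51 = -119)
-49359 - j(Z(12)) = -49359 - 1*(-119) = -49359 + 119 = -49240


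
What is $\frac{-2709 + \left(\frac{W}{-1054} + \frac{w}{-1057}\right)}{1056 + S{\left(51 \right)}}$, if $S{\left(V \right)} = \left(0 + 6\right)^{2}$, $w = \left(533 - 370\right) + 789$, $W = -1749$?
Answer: $- \frac{431027431}{173796168} \approx -2.4801$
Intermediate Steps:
$w = 952$ ($w = 163 + 789 = 952$)
$S{\left(V \right)} = 36$ ($S{\left(V \right)} = 6^{2} = 36$)
$\frac{-2709 + \left(\frac{W}{-1054} + \frac{w}{-1057}\right)}{1056 + S{\left(51 \right)}} = \frac{-2709 + \left(- \frac{1749}{-1054} + \frac{952}{-1057}\right)}{1056 + 36} = \frac{-2709 + \left(\left(-1749\right) \left(- \frac{1}{1054}\right) + 952 \left(- \frac{1}{1057}\right)\right)}{1092} = \left(-2709 + \left(\frac{1749}{1054} - \frac{136}{151}\right)\right) \frac{1}{1092} = \left(-2709 + \frac{120755}{159154}\right) \frac{1}{1092} = \left(- \frac{431027431}{159154}\right) \frac{1}{1092} = - \frac{431027431}{173796168}$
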